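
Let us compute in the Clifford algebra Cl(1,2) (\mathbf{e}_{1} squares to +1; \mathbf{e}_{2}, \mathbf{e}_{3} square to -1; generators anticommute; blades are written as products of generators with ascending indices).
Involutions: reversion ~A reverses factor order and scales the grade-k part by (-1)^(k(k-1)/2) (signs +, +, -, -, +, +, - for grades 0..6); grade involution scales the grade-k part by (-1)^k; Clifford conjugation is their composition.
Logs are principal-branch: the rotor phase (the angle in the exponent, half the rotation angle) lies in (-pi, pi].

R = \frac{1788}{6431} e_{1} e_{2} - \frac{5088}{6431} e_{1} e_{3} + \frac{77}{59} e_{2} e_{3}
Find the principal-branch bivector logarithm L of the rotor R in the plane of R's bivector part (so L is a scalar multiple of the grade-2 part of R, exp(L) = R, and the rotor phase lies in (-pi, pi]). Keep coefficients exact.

The scalar part of R is 0, so the principal-branch rotor phase is pinned; divide the bivector part by its sine to get the unit plane — L is the phase times that plane.
Concretely: cos(phase) = 0 gives phase = ±\frac{\pi}{2}, and since phase/sin(phase) is even the sign is immaterial: L = (phase/sin(phase)) * <R>_2 = (\frac{\pi}{2}) * <R>_2.
Answer: \frac{894 \pi}{6431} e_{1} e_{2} - \frac{2544 \pi}{6431} e_{1} e_{3} + \frac{77 \pi}{118} e_{2} e_{3}


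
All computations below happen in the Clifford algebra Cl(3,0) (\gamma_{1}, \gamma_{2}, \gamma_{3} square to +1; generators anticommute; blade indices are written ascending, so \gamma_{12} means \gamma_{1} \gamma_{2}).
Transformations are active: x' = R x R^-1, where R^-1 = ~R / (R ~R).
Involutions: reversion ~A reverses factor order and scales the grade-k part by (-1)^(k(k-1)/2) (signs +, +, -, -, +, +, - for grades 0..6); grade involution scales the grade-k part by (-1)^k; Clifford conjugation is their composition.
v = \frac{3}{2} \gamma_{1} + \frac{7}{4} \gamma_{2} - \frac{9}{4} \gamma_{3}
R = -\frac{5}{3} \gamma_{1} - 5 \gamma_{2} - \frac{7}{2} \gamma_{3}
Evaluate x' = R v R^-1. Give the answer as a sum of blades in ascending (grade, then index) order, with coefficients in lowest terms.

~R = -\frac{5}{3} \gamma_{1} - 5 \gamma_{2} - \frac{7}{2} \gamma_{3}, and R ~R = \frac{1441}{36}, so R^-1 = ~R / (\frac{1441}{36}).
R v = -\frac{27}{8} + \frac{55}{12} \gamma_{12} + 9 \gamma_{13} + \frac{139}{8} \gamma_{23}
Answer: -\frac{3513}{2882} \gamma_{1} - \frac{5227}{5764} \gamma_{2} + \frac{16371}{5764} \gamma_{3}


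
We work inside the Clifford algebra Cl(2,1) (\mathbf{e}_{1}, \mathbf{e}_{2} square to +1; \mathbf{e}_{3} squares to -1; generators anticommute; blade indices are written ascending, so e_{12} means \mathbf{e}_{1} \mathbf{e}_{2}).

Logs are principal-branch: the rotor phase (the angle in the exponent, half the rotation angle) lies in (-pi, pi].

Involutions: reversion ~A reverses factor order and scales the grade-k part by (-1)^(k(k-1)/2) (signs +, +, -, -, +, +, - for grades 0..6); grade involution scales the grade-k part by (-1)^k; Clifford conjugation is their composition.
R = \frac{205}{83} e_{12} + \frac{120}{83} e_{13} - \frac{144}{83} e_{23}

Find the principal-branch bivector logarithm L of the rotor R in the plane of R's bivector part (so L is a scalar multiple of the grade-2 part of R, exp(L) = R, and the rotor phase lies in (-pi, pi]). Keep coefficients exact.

The scalar part of R is 0, so the principal-branch rotor phase is pinned; divide the bivector part by its sine to get the unit plane — L is the phase times that plane.
Concretely: cos(phase) = 0 gives phase = ±\frac{\pi}{2}, and since phase/sin(phase) is even the sign is immaterial: L = (phase/sin(phase)) * <R>_2 = (\frac{\pi}{2}) * <R>_2.
Answer: \frac{205 \pi}{166} e_{12} + \frac{60 \pi}{83} e_{13} - \frac{72 \pi}{83} e_{23}


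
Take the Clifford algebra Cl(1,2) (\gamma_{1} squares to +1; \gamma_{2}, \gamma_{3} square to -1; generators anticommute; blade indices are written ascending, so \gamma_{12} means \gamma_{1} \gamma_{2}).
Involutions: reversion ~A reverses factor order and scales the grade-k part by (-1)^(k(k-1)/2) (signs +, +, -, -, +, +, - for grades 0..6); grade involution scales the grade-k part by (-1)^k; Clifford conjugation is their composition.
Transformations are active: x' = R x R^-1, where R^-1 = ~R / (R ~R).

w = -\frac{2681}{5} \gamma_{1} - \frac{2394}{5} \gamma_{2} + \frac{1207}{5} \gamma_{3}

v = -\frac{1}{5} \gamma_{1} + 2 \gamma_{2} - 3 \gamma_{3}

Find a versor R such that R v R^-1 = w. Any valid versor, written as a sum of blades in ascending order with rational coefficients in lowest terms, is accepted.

Equal squares first: v^2 = w^2 = -\frac{324}{25}. Then v + w = -\frac{2682}{5} \gamma_{1} - \frac{2384}{5} \gamma_{2} + \frac{1192}{5} \gamma_{3} is a versor taking v to w, provided it is invertible.
Answer: -\frac{2682}{5} \gamma_{1} - \frac{2384}{5} \gamma_{2} + \frac{1192}{5} \gamma_{3}


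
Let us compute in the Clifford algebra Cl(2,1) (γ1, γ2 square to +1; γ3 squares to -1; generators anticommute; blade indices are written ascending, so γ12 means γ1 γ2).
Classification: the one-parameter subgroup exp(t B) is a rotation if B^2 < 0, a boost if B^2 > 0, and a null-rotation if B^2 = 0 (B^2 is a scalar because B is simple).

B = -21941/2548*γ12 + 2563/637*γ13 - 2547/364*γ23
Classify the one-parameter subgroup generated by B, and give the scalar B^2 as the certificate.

B^2 term by term: the squares give (-21941/2548)^2*(γ12)^2 + (2563/637)^2*(γ13)^2 + (-2547/364)^2*(γ23)^2 = 481407481/6492304*(-1) + 6568969/405769*(+1) + 6487209/132496*(+1) = -9 (each basis 2-blade squares to minus the product of its generators' squares); cross terms between blades sharing an index anticommute and cancel. So B^2 = -9.
Answer: rotation, certificate B^2 = -9. Because -9 is invariant under every versor sandwich, the classification follows from its sign alone.


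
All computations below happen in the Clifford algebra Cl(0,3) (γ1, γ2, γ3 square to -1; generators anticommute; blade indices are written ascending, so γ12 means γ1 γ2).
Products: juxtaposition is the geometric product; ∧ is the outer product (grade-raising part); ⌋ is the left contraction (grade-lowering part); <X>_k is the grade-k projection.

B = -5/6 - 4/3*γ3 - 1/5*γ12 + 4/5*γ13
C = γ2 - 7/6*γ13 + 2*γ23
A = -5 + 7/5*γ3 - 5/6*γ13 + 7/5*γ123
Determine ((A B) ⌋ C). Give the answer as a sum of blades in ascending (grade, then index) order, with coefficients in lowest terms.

step 1: 67/10 + 2/225*γ1 + 28/25*γ2 + 289/50*γ3 + 43/15*γ12 - 119/36*γ13 - 1/6*γ23 - 217/150*γ123
step 2: -25073/5400 - 2023/300*γ1 + 913/50*γ2 - 301/135*γ3 - 469/60*γ13 + 67/5*γ23
Answer: -25073/5400 - 2023/300*γ1 + 913/50*γ2 - 301/135*γ3 - 469/60*γ13 + 67/5*γ23


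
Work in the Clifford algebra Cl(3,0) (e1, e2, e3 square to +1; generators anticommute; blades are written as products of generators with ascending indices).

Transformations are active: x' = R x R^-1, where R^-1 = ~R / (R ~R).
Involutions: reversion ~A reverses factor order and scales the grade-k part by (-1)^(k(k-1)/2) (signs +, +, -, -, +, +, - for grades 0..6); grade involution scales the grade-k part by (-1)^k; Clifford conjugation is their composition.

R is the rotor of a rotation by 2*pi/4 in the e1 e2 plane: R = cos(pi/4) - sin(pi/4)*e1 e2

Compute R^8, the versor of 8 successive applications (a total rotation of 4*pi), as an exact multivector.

Because a rotor carries half the rotation angle, composing 8 copies of this e1 e2-plane rotor multiplies the phase: 8*(pi/4) = 2*pi, hence R^8 = cos(2*pi) - sin(2*pi)*e1 e2.
cos(2*pi) = 1 and sin(2*pi) = 0, so R^8 = 1. The total rotation 4*pi is 2 full turns, so every vector returns to itself, yet the rotor is +1, back on the identity sheet (an even number of 2*pi turns).
Answer: 1


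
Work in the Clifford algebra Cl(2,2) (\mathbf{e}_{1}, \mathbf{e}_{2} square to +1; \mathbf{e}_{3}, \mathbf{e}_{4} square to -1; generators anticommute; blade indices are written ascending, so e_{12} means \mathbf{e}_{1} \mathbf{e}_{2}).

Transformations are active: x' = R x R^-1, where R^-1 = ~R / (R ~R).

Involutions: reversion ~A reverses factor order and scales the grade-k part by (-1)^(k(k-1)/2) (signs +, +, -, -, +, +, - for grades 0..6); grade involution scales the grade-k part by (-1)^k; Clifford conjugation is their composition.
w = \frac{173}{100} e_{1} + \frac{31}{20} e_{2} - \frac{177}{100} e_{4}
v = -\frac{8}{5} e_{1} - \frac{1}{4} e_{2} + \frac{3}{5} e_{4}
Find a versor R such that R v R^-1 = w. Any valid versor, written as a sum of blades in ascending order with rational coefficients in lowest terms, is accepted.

Equal squares first: v^2 = w^2 = \frac{181}{80}. Then v + w = \frac{13}{100} e_{1} + \frac{13}{10} e_{2} - \frac{117}{100} e_{4} is a versor taking v to w, provided it is invertible.
Answer: \frac{13}{100} e_{1} + \frac{13}{10} e_{2} - \frac{117}{100} e_{4}


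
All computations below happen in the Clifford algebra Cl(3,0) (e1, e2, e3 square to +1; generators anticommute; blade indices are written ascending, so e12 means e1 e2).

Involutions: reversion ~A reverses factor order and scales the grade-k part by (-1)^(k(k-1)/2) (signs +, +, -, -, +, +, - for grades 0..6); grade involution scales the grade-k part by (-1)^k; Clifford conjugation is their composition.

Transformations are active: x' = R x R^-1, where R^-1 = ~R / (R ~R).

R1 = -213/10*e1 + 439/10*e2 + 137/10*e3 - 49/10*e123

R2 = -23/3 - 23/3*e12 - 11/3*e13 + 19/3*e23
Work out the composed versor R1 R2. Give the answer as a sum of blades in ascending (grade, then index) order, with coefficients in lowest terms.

Distribute over the terms of R1 (each basis-blade product reordered to ascending indices, repeated generators contracted through their squares):
(-213/10*e1) R2 = 1633/10*e1 + 1633/10*e2 + 781/10*e3 - 1349/10*e123
(439/10*e2) R2 = 10097/30*e1 - 10097/30*e2 + 8341/30*e3 + 4829/30*e123
(137/10*e3) R2 = 1507/30*e1 - 2603/30*e2 - 3151/30*e3 - 3151/30*e123
(-49/10*e123) R2 = 931/30*e1 + 539/30*e2 - 1127/30*e3 + 1127/30*e123
Summing the partial products and collecting blades:
Answer: 8717/15*e1 - 3631/15*e2 + 3203/15*e3 - 207/5*e123


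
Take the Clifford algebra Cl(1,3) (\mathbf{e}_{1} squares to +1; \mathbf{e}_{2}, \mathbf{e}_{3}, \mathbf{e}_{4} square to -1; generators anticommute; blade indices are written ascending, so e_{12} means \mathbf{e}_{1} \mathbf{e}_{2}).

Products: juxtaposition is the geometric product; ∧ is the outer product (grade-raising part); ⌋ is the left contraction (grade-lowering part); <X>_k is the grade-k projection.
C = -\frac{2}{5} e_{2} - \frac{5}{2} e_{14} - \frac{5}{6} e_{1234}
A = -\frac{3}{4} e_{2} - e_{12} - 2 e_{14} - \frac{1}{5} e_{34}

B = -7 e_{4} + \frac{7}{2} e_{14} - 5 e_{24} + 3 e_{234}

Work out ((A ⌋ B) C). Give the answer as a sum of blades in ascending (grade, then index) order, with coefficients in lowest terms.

step 1: -7 + \frac{3}{5} e_{2} - \frac{15}{4} e_{4} + \frac{9}{4} e_{34}
step 2: \frac{6}{25} + \frac{75}{8} e_{1} + \frac{14}{5} e_{2} + \frac{15}{8} e_{12} + \frac{45}{8} e_{13} + \frac{35}{2} e_{14} - \frac{3}{2} e_{24} + \frac{25}{8} e_{123} + \frac{3}{2} e_{124} - \frac{1}{2} e_{134} - \frac{9}{10} e_{234} + \frac{35}{6} e_{1234}
Answer: \frac{6}{25} + \frac{75}{8} e_{1} + \frac{14}{5} e_{2} + \frac{15}{8} e_{12} + \frac{45}{8} e_{13} + \frac{35}{2} e_{14} - \frac{3}{2} e_{24} + \frac{25}{8} e_{123} + \frac{3}{2} e_{124} - \frac{1}{2} e_{134} - \frac{9}{10} e_{234} + \frac{35}{6} e_{1234}


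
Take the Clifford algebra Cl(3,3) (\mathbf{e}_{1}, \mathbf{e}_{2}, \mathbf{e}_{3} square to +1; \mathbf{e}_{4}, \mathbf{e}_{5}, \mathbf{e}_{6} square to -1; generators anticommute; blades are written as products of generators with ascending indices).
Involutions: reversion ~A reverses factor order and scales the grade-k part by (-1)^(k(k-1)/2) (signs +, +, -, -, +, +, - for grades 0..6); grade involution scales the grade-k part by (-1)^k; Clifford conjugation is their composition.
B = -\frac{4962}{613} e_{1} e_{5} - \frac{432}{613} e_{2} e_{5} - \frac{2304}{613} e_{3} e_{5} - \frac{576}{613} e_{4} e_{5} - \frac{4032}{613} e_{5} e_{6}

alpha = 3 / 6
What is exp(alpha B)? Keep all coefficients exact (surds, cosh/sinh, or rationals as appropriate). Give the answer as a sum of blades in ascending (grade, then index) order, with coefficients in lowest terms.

B^2 term by term: the squares give (-\frac{4962}{613})^2*(e_{1} e_{5})^2 + (-\frac{432}{613})^2*(e_{2} e_{5})^2 + (-\frac{2304}{613})^2*(e_{3} e_{5})^2 + (-\frac{576}{613})^2*(e_{4} e_{5})^2 + (-\frac{4032}{613})^2*(e_{5} e_{6})^2 = \frac{24621444}{375769}*(+1) + \frac{186624}{375769}*(+1) + \frac{5308416}{375769}*(+1) + \frac{331776}{375769}*(-1) + \frac{16257024}{375769}*(-1) = 36 (each basis 2-blade squares to minus the product of its generators' squares); cross terms between blades sharing an index anticommute and cancel. So B^2 = 36.
B^2 = 36 — a positive square means the series sums to a boost: l = 6, alpha*l = 3, so exp(alpha B) = cosh(3) + (sinh(3)/6)*B = \cosh{\left(3 \right)} + (\frac{\sinh{\left(3 \right)}}{6})*B.
Answer: \cosh{\left(3 \right)} - \frac{827 \sinh{\left(3 \right)}}{613} e_{1} e_{5} - \frac{72 \sinh{\left(3 \right)}}{613} e_{2} e_{5} - \frac{384 \sinh{\left(3 \right)}}{613} e_{3} e_{5} - \frac{96 \sinh{\left(3 \right)}}{613} e_{4} e_{5} - \frac{672 \sinh{\left(3 \right)}}{613} e_{5} e_{6}


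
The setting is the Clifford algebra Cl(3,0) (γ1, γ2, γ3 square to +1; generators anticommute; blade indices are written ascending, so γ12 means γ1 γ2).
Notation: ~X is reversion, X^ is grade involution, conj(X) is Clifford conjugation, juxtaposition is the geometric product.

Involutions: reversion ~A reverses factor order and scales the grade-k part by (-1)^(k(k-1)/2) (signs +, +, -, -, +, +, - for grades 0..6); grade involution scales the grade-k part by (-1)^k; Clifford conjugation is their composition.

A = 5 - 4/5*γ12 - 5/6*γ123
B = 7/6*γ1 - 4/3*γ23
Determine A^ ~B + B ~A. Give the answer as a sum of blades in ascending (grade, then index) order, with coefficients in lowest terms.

first term: 85/18*γ1 + 14/15*γ2 - 16/15*γ13 + 275/36*γ23
second term: 125/18*γ1 + 14/15*γ2 + 16/15*γ13 - 205/36*γ23
Answer: 35/3*γ1 + 28/15*γ2 + 35/18*γ23


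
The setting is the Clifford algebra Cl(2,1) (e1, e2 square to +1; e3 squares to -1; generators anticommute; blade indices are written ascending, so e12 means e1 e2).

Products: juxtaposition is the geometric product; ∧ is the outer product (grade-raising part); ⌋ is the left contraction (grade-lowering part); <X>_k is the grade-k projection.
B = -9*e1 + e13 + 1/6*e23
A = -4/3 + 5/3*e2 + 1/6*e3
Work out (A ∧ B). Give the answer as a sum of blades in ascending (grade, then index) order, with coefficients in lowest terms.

step 1: 12*e1 + 15*e12 + 1/6*e13 - 2/9*e23 - 5/3*e123
Answer: 12*e1 + 15*e12 + 1/6*e13 - 2/9*e23 - 5/3*e123


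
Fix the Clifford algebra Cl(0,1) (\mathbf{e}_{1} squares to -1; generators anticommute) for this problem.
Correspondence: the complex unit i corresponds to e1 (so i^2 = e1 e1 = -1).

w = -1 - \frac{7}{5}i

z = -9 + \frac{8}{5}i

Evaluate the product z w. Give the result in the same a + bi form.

In blades: z = -9 + \frac{8}{5} e_{1}, w = -1 - \frac{7}{5} e_{1}.
Distribute z over w term by term (generator squares from the signature, products reordered to ascending indices): (-9)*w = 9 + \frac{63}{5} e_{1}; (\frac{8}{5} e_{1})*w = \frac{56}{25} - \frac{8}{5} e_{1}.
Sum: \frac{281}{25} + 11 e_{1}; translating back through the correspondence:
Answer: \frac{281}{25} + 11i


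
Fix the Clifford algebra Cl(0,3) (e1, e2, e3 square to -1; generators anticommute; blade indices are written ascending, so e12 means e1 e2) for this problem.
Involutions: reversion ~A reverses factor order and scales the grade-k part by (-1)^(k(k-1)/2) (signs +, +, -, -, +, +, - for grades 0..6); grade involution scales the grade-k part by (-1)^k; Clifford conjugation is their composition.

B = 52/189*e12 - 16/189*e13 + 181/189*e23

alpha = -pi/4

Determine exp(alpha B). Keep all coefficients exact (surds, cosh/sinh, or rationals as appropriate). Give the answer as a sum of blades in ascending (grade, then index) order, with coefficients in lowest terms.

B^2 term by term: the squares give (52/189)^2*(e12)^2 + (-16/189)^2*(e13)^2 + (181/189)^2*(e23)^2 = 2704/35721*(-1) + 256/35721*(-1) + 32761/35721*(-1) = -1 (each basis 2-blade squares to minus the product of its generators' squares); cross terms between blades sharing an index anticommute and cancel. So B^2 = -1.
B^2 = -1 — a negative square means the series sums to a rotation: l = 1, alpha*l = -pi/4, so exp(alpha B) = cos(-pi/4) + (sin(-pi/4)/1)*B = sqrt(2)/2 + (-sqrt(2)/2)*B.
Answer: sqrt(2)/2 - 26*sqrt(2)/189*e12 + 8*sqrt(2)/189*e13 - 181*sqrt(2)/378*e23


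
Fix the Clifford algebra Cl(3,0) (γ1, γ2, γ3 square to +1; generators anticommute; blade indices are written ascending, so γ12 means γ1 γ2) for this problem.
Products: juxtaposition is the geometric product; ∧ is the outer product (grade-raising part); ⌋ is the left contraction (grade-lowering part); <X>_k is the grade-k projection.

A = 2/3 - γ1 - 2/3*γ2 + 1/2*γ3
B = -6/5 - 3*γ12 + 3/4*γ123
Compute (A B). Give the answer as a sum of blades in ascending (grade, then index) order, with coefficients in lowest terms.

step 1: -4/5 - 4/5*γ1 + 19/5*γ2 - 3/5*γ3 - 13/8*γ12 + 1/2*γ13 - 3/4*γ23 - γ123
Answer: -4/5 - 4/5*γ1 + 19/5*γ2 - 3/5*γ3 - 13/8*γ12 + 1/2*γ13 - 3/4*γ23 - γ123


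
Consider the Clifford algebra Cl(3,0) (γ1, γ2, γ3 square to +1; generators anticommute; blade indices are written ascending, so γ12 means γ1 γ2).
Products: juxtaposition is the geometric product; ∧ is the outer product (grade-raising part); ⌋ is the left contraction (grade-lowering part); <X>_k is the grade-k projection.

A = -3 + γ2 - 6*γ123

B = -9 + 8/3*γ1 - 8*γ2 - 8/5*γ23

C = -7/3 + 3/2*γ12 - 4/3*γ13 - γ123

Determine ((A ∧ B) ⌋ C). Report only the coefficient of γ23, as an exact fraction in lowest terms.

step 1: 27 - 8*γ1 + 15*γ2 - 8/3*γ12 + 24/5*γ23 + 54*γ123
step 2: -5 - 177/10*γ1 - 12*γ2 + 8*γ3 + 81/2*γ12 - 21*γ13 + 8*γ23 - 27*γ123
Answer: 8


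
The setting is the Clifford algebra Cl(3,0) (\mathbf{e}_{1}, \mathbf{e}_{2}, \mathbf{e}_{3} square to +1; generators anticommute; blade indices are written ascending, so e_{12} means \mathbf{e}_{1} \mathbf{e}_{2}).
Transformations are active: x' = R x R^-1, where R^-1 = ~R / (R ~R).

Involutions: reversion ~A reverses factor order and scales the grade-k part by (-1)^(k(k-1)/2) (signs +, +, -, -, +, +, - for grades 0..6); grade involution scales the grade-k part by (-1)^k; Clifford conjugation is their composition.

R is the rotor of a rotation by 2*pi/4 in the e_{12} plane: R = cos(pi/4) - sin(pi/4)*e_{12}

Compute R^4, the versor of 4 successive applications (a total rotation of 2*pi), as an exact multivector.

The rotor phase is half the rotation angle and phases add under composition, so 4 steps in the e_{12} plane accumulate phase 4*(pi/4) = \pi: R^4 = cos(\pi) - sin(\pi)*e_{12}.
cos(\pi) = -1 and sin(\pi) = 0, so R^4 = -1. The total rotation 2*pi is 1 full turn, so every vector returns to itself, yet the rotor is -1, on the OTHER sheet of the double cover (an odd number of 2*pi turns).
Answer: -1


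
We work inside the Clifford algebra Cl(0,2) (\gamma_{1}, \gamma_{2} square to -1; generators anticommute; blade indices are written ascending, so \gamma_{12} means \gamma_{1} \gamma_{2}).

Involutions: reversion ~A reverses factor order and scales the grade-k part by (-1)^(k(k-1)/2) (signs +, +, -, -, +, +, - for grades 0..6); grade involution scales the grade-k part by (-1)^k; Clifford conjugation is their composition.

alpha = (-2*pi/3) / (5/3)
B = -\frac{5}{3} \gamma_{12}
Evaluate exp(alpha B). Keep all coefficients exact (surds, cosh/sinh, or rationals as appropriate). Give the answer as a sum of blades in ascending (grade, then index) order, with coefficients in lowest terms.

B^2 = (-\frac{5}{3})^2*(\gamma_{12})^2 = \frac{25}{9}*(-1) = -\frac{25}{9} (a basis 2-blade squares to minus the product of its generators' squares).
B^2 = -\frac{25}{9} — circular case — the even/odd split gives cos and sin: l = \frac{5}{3}, alpha*l = - \frac{2 \pi}{3}, so exp(alpha B) = cos(- \frac{2 \pi}{3}) + (sin(- \frac{2 \pi}{3})/(\frac{5}{3}))*B = - \frac{1}{2} + (- \frac{3 \sqrt{3}}{10})*B.
Answer: - \frac{1}{2} + \frac{\sqrt{3}}{2} \gamma_{12}


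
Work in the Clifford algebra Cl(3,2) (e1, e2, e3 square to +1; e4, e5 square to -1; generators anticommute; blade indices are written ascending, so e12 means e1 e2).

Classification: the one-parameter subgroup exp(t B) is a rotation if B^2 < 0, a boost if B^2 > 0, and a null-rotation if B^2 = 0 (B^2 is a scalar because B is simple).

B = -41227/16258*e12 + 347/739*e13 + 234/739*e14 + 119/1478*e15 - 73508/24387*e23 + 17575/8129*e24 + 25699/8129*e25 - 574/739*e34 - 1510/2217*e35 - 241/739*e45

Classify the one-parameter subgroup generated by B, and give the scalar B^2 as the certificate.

B^2 term by term: the squares give (-41227/16258)^2*(e12)^2 + (347/739)^2*(e13)^2 + (234/739)^2*(e14)^2 + (119/1478)^2*(e15)^2 + (-73508/24387)^2*(e23)^2 + (17575/8129)^2*(e24)^2 + (25699/8129)^2*(e25)^2 + (-574/739)^2*(e34)^2 + (-1510/2217)^2*(e35)^2 + (-241/739)^2*(e45)^2 = 1699665529/264322564*(-1) + 120409/546121*(-1) + 54756/546121*(+1) + 14161/2184484*(+1) + 5403426064/594725769*(-1) + 308880625/66080641*(+1) + 660438601/66080641*(+1) + 329476/546121*(+1) + 2280100/4915089*(+1) + 58081/546121*(-1) = 0 (each basis 2-blade squares to minus the product of its generators' squares); cross terms between blades sharing an index anticommute and cancel; the commuting (index-disjoint) pairs give grade-4 terms 2*c*c'*(blade product), which cancel blade by blade — e1234: 23664298/6007331 - 12197050/6007331 - 11467248/6007331 = 0; e1235: 62252770/18021993 - 17835106/6007331 - 8747452/18021993 = 0; e1245: 9935707/6007331 - 12027132/6007331 + 2091425/6007331 = 0; e1345: -167254/546121 + 235560/546121 - 68306/546121 = 0; e2345: 35430856/18021993 + 53076500/18021993 - 29502452/6007331 = 0 — confirming B is simple. So B^2 = 0.
Answer: null-rotation, certificate B^2 = 0. B^2 = 0 is basis-independent, so its sign is the whole story.


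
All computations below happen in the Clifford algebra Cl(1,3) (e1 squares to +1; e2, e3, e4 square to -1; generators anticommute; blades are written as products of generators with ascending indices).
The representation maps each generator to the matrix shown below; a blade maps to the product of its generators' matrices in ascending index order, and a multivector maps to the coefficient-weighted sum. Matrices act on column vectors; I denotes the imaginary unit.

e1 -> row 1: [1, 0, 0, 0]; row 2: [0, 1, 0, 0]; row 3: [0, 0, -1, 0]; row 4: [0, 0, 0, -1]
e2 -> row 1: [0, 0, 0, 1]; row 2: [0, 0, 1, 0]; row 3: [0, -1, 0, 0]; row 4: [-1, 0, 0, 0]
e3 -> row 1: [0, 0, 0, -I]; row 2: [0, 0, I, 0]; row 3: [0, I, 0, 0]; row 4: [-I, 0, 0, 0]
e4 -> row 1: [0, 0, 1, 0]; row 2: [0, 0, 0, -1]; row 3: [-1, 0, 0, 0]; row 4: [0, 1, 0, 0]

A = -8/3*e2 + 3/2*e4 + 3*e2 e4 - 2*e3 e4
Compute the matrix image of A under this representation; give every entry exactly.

Bivector images (products of the table entries): rho(e2 e4) = rho(e2)rho(e4) = row 1: [0, 1, 0, 0]; row 2: [-1, 0, 0, 0]; row 3: [0, 0, 0, 1]; row 4: [0, 0, -1, 0]; rho(e3 e4) = rho(e3)rho(e4) = row 1: [0, -I, 0, 0]; row 2: [-I, 0, 0, 0]; row 3: [0, 0, 0, -I]; row 4: [0, 0, -I, 0].
M = (-8/3)*rho(e2) + (3/2)*rho(e4) + (3)*rho(e2 e4) + (-2)*rho(e3 e4), summed entrywise:
Answer: row 1: [0, 3 + 2*I, 3/2, -8/3]; row 2: [-3 + 2*I, 0, -8/3, -3/2]; row 3: [-3/2, 8/3, 0, 3 + 2*I]; row 4: [8/3, 3/2, -3 + 2*I, 0]


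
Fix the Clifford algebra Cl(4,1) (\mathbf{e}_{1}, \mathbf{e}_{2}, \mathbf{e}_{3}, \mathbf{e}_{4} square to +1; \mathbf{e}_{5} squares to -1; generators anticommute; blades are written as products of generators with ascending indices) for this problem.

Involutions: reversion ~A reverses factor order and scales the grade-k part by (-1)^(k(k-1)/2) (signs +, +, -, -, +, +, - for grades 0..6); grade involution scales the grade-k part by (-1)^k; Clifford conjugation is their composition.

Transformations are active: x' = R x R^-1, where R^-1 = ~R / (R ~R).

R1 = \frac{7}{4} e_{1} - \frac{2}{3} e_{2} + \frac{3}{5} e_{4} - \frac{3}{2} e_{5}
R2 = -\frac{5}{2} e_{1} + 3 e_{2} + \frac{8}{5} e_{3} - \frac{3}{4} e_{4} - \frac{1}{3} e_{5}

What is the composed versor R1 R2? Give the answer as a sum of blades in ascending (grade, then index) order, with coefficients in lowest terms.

Distribute over the terms of R1 (each basis-blade product reordered to ascending indices, repeated generators contracted through their squares):
(\frac{7}{4} e_{1}) R2 = -\frac{35}{8} + \frac{21}{4} e_{1} e_{2} + \frac{14}{5} e_{1} e_{3} - \frac{21}{16} e_{1} e_{4} - \frac{7}{12} e_{1} e_{5}
(-\frac{2}{3} e_{2}) R2 = -2 - \frac{5}{3} e_{1} e_{2} - \frac{16}{15} e_{2} e_{3} + \frac{1}{2} e_{2} e_{4} + \frac{2}{9} e_{2} e_{5}
(\frac{3}{5} e_{4}) R2 = -\frac{9}{20} + \frac{3}{2} e_{1} e_{4} - \frac{9}{5} e_{2} e_{4} - \frac{24}{25} e_{3} e_{4} - \frac{1}{5} e_{4} e_{5}
(-\frac{3}{2} e_{5}) R2 = -\frac{1}{2} - \frac{15}{4} e_{1} e_{5} + \frac{9}{2} e_{2} e_{5} + \frac{12}{5} e_{3} e_{5} - \frac{9}{8} e_{4} e_{5}
Summing the partial products and collecting blades:
Answer: -\frac{293}{40} + \frac{43}{12} e_{1} e_{2} + \frac{14}{5} e_{1} e_{3} + \frac{3}{16} e_{1} e_{4} - \frac{13}{3} e_{1} e_{5} - \frac{16}{15} e_{2} e_{3} - \frac{13}{10} e_{2} e_{4} + \frac{85}{18} e_{2} e_{5} - \frac{24}{25} e_{3} e_{4} + \frac{12}{5} e_{3} e_{5} - \frac{53}{40} e_{4} e_{5}


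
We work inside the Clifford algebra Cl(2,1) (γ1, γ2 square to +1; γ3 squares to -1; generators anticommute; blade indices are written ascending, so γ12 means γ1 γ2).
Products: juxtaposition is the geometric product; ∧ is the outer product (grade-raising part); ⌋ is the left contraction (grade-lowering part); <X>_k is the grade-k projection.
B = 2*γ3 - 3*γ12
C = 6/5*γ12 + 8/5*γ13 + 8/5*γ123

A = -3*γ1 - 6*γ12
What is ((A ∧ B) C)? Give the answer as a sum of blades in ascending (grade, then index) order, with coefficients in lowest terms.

step 1: -6*γ13 - 12*γ123
step 2: -144/5 + 144/5*γ2 + 72/5*γ3 - 36/5*γ23
Answer: -144/5 + 144/5*γ2 + 72/5*γ3 - 36/5*γ23


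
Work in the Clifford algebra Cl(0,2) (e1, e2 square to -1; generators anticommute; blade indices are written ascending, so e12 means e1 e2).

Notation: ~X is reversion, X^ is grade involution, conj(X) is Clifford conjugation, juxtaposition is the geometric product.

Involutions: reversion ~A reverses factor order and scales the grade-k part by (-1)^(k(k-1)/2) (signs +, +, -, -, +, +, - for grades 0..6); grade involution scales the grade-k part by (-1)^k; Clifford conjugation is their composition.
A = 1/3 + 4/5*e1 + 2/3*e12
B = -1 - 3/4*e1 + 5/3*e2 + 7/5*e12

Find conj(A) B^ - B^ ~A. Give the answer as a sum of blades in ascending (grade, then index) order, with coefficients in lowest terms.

first term: 6/5 - 11/180*e1 + 29/450*e2 + 37/15*e12
second term: 101/180*e1 + 479/450*e2 + 37/15*e12
Answer: 6/5 - 28/45*e1 - e2


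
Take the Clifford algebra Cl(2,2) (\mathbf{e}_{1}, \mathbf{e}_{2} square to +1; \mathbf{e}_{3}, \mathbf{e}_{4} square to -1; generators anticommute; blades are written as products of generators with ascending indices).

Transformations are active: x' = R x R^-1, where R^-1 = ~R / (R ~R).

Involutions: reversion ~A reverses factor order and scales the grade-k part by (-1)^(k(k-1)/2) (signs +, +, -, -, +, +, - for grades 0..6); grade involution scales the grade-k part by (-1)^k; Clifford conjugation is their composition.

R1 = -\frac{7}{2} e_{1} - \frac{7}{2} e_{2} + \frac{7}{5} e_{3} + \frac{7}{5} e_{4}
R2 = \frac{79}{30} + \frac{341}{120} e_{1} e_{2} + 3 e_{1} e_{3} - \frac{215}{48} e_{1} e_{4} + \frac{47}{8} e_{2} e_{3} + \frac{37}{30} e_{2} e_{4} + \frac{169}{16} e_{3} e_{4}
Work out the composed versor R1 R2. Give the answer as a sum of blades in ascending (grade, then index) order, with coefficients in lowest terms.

Distribute over the terms of R1 (each basis-blade product reordered to ascending indices, repeated generators contracted through their squares):
(-\frac{7}{2} e_{1}) R2 = -\frac{553}{60} e_{1} - \frac{2387}{240} e_{2} - \frac{21}{2} e_{3} + \frac{1505}{96} e_{4} - \frac{329}{16} e_{1} e_{2} e_{3} - \frac{259}{60} e_{1} e_{2} e_{4} - \frac{1183}{32} e_{1} e_{3} e_{4}
(-\frac{7}{2} e_{2}) R2 = \frac{2387}{240} e_{1} - \frac{553}{60} e_{2} - \frac{329}{16} e_{3} - \frac{259}{60} e_{4} + \frac{21}{2} e_{1} e_{2} e_{3} - \frac{1505}{96} e_{1} e_{2} e_{4} - \frac{1183}{32} e_{2} e_{3} e_{4}
(\frac{7}{5} e_{3}) R2 = \frac{21}{5} e_{1} + \frac{329}{40} e_{2} + \frac{553}{150} e_{3} - \frac{1183}{80} e_{4} + \frac{2387}{600} e_{1} e_{2} e_{3} + \frac{301}{48} e_{1} e_{3} e_{4} - \frac{259}{150} e_{2} e_{3} e_{4}
(\frac{7}{5} e_{4}) R2 = -\frac{301}{48} e_{1} + \frac{259}{150} e_{2} + \frac{1183}{80} e_{3} + \frac{553}{150} e_{4} + \frac{2387}{600} e_{1} e_{2} e_{4} + \frac{21}{5} e_{1} e_{3} e_{4} + \frac{329}{40} e_{2} e_{3} e_{4}
Summing the partial products and collecting blades:
Answer: -\frac{161}{120} e_{1} - \frac{11053}{1200} e_{2} - \frac{7553}{600} e_{3} + \frac{623}{2400} e_{4} - \frac{7301}{1200} e_{1} e_{2} e_{3} - \frac{38437}{2400} e_{1} e_{2} e_{4} - \frac{12719}{480} e_{1} e_{3} e_{4} - \frac{73129}{2400} e_{2} e_{3} e_{4}


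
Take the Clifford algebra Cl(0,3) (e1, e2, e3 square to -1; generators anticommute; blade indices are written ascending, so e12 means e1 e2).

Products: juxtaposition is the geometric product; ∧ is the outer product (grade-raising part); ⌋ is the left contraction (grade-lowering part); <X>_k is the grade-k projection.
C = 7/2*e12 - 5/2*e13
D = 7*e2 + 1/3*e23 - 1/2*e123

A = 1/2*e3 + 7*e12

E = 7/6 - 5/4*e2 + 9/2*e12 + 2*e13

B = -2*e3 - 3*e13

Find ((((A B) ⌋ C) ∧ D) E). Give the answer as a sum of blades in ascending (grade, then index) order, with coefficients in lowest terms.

step 1: 1 - 3/2*e1 - 21*e23 - 14*e123
step 2: 21/4*e2 - 15/4*e3 + 7/2*e12 - 5/2*e13
step 3: 105/4*e23 + 35/2*e123
step 4: 35*e2 - 1785/16*e3 - 105/2*e12 + 385/4*e13 + 245/8*e23 + 245/12*e123
Answer: 35*e2 - 1785/16*e3 - 105/2*e12 + 385/4*e13 + 245/8*e23 + 245/12*e123


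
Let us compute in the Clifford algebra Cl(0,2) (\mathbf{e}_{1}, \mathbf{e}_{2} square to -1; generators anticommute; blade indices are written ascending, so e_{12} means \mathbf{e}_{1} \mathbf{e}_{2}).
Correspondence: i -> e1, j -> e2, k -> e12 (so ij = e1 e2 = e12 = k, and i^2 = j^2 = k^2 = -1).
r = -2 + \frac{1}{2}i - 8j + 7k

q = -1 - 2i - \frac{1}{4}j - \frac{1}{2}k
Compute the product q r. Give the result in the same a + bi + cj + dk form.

In blades: q = -1 - 2 e_{1} - \frac{1}{4} e_{2} - \frac{1}{2} e_{12}, r = -2 + \frac{1}{2} e_{1} - 8 e_{2} + 7 e_{12}.
Distribute q over r term by term (generator squares from the signature, products reordered to ascending indices): (-1)*r = 2 - \frac{1}{2} e_{1} + 8 e_{2} - 7 e_{12}; (-2 e_{1})*r = 1 + 4 e_{1} + 14 e_{2} + 16 e_{12}; (-\frac{1}{4} e_{2})*r = -2 - \frac{7}{4} e_{1} + \frac{1}{2} e_{2} + \frac{1}{8} e_{12}; (-\frac{1}{2} e_{12})*r = \frac{7}{2} - 4 e_{1} - \frac{1}{4} e_{2} + e_{12}.
Sum: \frac{9}{2} - \frac{9}{4} e_{1} + \frac{89}{4} e_{2} + \frac{81}{8} e_{12}; translating back through the correspondence:
Answer: \frac{9}{2} - \frac{9}{4}i + \frac{89}{4}j + \frac{81}{8}k


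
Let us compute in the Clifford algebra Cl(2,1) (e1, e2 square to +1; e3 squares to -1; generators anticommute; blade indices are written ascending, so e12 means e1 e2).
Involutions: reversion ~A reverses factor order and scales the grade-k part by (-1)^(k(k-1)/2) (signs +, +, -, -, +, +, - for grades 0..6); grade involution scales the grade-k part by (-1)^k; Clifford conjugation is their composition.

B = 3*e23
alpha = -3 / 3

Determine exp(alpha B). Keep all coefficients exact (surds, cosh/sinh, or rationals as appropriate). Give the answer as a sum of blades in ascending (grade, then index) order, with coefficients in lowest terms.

B^2 = (3)^2*(e23)^2 = 9*(+1) = 9 (a basis 2-blade squares to minus the product of its generators' squares).
B^2 = 9 — since the square is positive, the closed form is hyperbolic: l = 3, alpha*l = -3, so exp(alpha B) = cosh(-3) + (sinh(-3)/3)*B = cosh(3) + (-sinh(3)/3)*B.
Answer: cosh(3) - sinh(3)*e23


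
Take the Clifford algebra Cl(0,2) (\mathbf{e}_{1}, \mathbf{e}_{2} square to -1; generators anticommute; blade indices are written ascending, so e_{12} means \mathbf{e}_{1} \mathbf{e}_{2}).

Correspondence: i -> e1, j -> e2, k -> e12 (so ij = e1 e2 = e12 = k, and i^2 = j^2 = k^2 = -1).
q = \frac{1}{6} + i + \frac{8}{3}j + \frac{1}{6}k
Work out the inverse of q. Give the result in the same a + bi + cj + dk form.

In blades: q = \frac{1}{6} + e_{1} + \frac{8}{3} e_{2} + \frac{1}{6} e_{12}.
With qbar = \frac{1}{6} - e_{1} - \frac{8}{3} e_{2} - \frac{1}{6} e_{12} (scalar fixed, mapped units negated), q qbar = \frac{49}{6} (the sum of squared coefficients), so q^-1 = qbar / (\frac{49}{6}) = \frac{1}{49} - \frac{6}{49} e_{1} - \frac{16}{49} e_{2} - \frac{1}{49} e_{12}; translating back:
Answer: \frac{1}{49} - \frac{6}{49}i - \frac{16}{49}j - \frac{1}{49}k


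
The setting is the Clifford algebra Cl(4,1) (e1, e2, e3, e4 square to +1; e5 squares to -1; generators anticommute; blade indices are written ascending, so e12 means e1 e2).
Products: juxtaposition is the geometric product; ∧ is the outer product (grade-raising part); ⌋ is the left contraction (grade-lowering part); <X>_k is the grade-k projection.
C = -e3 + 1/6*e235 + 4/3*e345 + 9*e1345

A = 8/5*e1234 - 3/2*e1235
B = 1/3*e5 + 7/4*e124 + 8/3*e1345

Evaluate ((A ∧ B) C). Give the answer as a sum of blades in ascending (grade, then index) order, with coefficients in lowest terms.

step 1: 8/15*e12345
step 2: 24/5*e2 + 32/45*e12 + 4/45*e14 - 8/15*e1245
Answer: 24/5*e2 + 32/45*e12 + 4/45*e14 - 8/15*e1245


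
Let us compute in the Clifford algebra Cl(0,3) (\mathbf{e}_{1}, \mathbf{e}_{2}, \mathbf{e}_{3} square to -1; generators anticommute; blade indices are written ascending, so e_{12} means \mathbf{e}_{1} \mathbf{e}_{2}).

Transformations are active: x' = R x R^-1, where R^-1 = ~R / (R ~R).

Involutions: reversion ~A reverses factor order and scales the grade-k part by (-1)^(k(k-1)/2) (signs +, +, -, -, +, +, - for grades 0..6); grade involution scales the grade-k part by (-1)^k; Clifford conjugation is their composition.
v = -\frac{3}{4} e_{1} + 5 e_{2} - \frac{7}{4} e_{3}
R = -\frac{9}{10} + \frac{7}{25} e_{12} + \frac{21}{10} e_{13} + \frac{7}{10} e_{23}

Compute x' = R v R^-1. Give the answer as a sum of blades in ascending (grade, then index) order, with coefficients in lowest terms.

~R = -\frac{9}{10} - \frac{7}{25} e_{12} - \frac{21}{10} e_{13} - \frac{7}{10} e_{23}, and R ~R = \frac{14471}{2500}, so R^-1 = ~R / (\frac{14471}{2500}).
R v = \frac{59}{20} e_{1} - \frac{697}{200} e_{2} + \frac{7}{2} e_{3} - \frac{2303}{200} e_{123}
Answer: -\frac{5893}{1996} e_{1} + \frac{2215}{499} e_{2} - \frac{903}{1996} e_{3}


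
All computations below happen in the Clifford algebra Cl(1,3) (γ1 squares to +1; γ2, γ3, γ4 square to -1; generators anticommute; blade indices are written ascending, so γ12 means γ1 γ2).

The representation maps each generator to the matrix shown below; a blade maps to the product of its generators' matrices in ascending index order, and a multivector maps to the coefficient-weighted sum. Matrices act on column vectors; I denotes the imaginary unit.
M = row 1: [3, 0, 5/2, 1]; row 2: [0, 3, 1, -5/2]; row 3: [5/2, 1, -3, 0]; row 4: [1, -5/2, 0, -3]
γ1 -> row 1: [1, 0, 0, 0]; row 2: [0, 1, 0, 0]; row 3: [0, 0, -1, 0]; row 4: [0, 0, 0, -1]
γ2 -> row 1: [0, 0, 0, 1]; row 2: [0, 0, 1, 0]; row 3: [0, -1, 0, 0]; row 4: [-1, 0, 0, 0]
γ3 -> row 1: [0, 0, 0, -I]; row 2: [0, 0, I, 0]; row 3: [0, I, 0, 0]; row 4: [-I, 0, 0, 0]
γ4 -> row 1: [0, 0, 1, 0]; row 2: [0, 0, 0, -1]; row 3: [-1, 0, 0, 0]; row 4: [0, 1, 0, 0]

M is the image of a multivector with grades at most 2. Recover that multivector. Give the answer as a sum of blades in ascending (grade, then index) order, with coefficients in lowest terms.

Method: the blade images are trace-orthogonal — tr(rho(e_A) rho(e_B)^-1) = 4 if A = B and 0 otherwise — and rho(e_A)^-1 = (e_A)^2 * rho(e_A) with (e_A)^2 = +1 or -1, so the coefficient of e_A in the preimage is (e_A)^2 * tr(M rho(e_A))/4.
Nonzero projections over blades of grade <= 2: γ1: (γ1)^2 = +1, tr(M rho(γ1)) = 12, coefficient 3; γ12: (γ12)^2 = +1, tr(M rho(γ12)) = 4, coefficient 1; γ14: (γ14)^2 = +1, tr(M rho(γ14)) = 10, coefficient 5/2. Every other blade of grade <= 2 projects to 0.
Answer: 3*γ1 + γ12 + 5/2*γ14


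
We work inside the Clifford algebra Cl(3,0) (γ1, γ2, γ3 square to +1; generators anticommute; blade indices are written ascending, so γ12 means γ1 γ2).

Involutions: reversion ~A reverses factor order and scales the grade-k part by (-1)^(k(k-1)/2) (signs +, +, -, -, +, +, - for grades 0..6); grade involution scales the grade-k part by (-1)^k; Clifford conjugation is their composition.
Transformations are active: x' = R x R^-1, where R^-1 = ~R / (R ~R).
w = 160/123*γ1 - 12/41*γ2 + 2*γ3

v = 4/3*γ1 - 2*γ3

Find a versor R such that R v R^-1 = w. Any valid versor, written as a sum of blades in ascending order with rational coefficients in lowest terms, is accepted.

Here q(v) = q(w) = 52/9; the classical choice R = v + w = 108/41*γ1 - 12/41*γ2 then realises v -> w under the sandwich.
Answer: 108/41*γ1 - 12/41*γ2


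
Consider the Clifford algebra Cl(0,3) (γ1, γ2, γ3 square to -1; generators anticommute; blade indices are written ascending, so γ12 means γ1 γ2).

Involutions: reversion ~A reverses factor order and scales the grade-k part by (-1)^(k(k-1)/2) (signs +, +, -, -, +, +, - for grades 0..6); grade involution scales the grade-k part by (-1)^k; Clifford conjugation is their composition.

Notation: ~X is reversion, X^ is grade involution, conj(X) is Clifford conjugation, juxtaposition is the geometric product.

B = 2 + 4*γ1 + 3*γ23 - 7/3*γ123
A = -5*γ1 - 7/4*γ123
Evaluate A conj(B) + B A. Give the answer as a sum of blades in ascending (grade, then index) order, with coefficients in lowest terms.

first term: -191/12 - 61/4*γ1 - 56/3*γ23 + 23/2*γ123
second term: 289/12 - 19/4*γ1 - 14/3*γ23 - 37/2*γ123
Answer: 49/6 - 20*γ1 - 70/3*γ23 - 7*γ123


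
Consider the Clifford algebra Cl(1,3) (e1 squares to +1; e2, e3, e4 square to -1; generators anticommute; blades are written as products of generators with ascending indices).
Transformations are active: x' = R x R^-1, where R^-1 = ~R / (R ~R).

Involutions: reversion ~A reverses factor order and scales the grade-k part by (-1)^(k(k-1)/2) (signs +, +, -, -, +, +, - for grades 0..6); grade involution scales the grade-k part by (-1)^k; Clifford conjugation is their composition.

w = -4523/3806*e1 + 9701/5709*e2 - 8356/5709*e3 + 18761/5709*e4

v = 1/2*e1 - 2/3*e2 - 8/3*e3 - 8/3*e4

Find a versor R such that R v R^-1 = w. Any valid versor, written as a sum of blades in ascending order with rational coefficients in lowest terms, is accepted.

Since q(v) = q(w) = -173/12, the sum R = v + w = -1310/1903*e1 + 1965/1903*e2 - 7860/1903*e3 + 1179/1903*e4 does the job whenever invertible.
Answer: -1310/1903*e1 + 1965/1903*e2 - 7860/1903*e3 + 1179/1903*e4


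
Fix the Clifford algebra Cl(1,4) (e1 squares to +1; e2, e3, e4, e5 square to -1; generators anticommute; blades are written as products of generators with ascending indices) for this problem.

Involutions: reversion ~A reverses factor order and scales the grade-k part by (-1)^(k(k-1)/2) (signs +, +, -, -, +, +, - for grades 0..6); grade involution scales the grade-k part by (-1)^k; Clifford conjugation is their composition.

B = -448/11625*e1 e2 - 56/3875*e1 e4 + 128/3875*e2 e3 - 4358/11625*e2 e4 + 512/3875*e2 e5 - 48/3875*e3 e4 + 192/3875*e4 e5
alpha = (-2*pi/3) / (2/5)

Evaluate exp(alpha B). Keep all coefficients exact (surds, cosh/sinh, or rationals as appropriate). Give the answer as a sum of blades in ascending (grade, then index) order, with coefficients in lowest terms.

B^2 term by term: the squares give (-448/11625)^2*(e1 e2)^2 + (-56/3875)^2*(e1 e4)^2 + (128/3875)^2*(e2 e3)^2 + (-4358/11625)^2*(e2 e4)^2 + (512/3875)^2*(e2 e5)^2 + (-48/3875)^2*(e3 e4)^2 + (192/3875)^2*(e4 e5)^2 = 200704/135140625*(+1) + 3136/15015625*(+1) + 16384/15015625*(-1) + 18992164/135140625*(-1) + 262144/15015625*(-1) + 2304/15015625*(-1) + 36864/15015625*(-1) = -4/25 (each basis 2-blade squares to minus the product of its generators' squares); cross terms between blades sharing an index anticommute and cancel; the commuting (index-disjoint) pairs give grade-4 terms 2*c*c'*(blade product), which cancel blade by blade — e1 e2 e3 e4: 14336/15015625 - 14336/15015625 = 0; e1 e2 e4 e5: -57344/15015625 + 57344/15015625 = 0; e2 e3 e4 e5: 49152/15015625 - 49152/15015625 = 0 — confirming B is simple. So B^2 = -4/25.
B^2 = -4/25 — since the square is negative, the closed form is circular: l = 2/5, alpha*l = -2*pi/3, so exp(alpha B) = cos(-2*pi/3) + (sin(-2*pi/3)/(2/5))*B = -1/2 + (-5*sqrt(3)/4)*B.
Answer: -1/2 + 112*sqrt(3)/2325*e1 e2 + 14*sqrt(3)/775*e1 e4 - 32*sqrt(3)/775*e2 e3 + 2179*sqrt(3)/4650*e2 e4 - 128*sqrt(3)/775*e2 e5 + 12*sqrt(3)/775*e3 e4 - 48*sqrt(3)/775*e4 e5
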